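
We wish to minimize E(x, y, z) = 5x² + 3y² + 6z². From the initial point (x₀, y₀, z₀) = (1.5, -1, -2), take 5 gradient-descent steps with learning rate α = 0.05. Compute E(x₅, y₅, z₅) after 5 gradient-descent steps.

0.098245485225

∇E = (10x, 6y, 12z)
Step 1: at (1.5, -1, -2), ∇E = (15, -6, -24) → (1.5, -1, -2) − 0.05·(15, -6, -24) = (0.75, -0.7, -0.8)
Step 2: at (0.75, -0.7, -0.8), ∇E = (7.5, -4.2, -9.6) → (0.75, -0.7, -0.8) − 0.05·(7.5, -4.2, -9.6) = (0.375, -0.49, -0.32)
Step 3: at (0.375, -0.49, -0.32), ∇E = (3.75, -2.94, -3.84) → (0.375, -0.49, -0.32) − 0.05·(3.75, -2.94, -3.84) = (0.1875, -0.343, -0.128)
Step 4: at (0.1875, -0.343, -0.128), ∇E = (1.875, -2.058, -1.536) → (0.1875, -0.343, -0.128) − 0.05·(1.875, -2.058, -1.536) = (0.09375, -0.2401, -0.0512)
Step 5: at (0.09375, -0.2401, -0.0512), ∇E = (0.9375, -1.4406, -0.6144) → (0.09375, -0.2401, -0.0512) − 0.05·(0.9375, -1.4406, -0.6144) = (0.046875, -0.16807, -0.02048)
E(0.046875, -0.16807, -0.02048) = 0.098245485225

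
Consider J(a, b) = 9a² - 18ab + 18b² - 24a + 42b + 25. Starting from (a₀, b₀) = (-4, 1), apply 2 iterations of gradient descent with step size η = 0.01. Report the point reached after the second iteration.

(-2.1952, -1.2548)

∇J = (18a - 18b - 24, -18a + 36b + 42)
Step 1: at (-4, 1), ∇J = (-114, 150) → (-4, 1) − 0.01·(-114, 150) = (-2.86, -0.5)
Step 2: at (-2.86, -0.5), ∇J = (-66.48, 75.48) → (-2.86, -0.5) − 0.01·(-66.48, 75.48) = (-2.1952, -1.2548)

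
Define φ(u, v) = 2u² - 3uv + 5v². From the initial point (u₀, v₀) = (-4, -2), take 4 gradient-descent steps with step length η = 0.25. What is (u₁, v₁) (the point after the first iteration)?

∇φ = (4u - 3v, -3u + 10v)
Step 1: at (-4, -2), ∇φ = (-10, -8) → (-4, -2) − 0.25·(-10, -8) = (-1.5, 0)

(-1.5, 0)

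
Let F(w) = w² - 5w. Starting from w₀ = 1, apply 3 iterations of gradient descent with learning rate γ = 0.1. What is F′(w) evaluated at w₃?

-1.536

F′(w) = 2w - 5
Step 1: F′(1) = -3; w₁ = 1 − 0.1·(-3) = 1.3
Step 2: F′(1.3) = -2.4; w₂ = 1.3 − 0.1·(-2.4) = 1.54
Step 3: F′(1.54) = -1.92; w₃ = 1.54 − 0.1·(-1.92) = 1.732
F′(w) at (1.732) = -1.536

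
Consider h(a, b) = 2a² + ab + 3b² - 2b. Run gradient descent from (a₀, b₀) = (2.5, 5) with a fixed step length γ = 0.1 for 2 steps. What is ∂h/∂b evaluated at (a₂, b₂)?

∇h = (4a + b, a + 6b - 2)
(a₁, b₁) = (2.5, 5) − 0.1·(15, 30.5) = (1, 1.95)
(a₂, b₂) = (1, 1.95) − 0.1·(5.95, 10.7) = (0.405, 0.88)
∂h/∂b at (0.405, 0.88) = 3.685

3.685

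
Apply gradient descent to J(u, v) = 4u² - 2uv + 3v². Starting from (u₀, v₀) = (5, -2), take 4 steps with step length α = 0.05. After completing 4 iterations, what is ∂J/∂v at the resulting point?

∇J = (8u - 2v, -2u + 6v)
(u₁, v₁) = (5, -2) − 0.05·(44, -22) = (2.8, -0.9)
(u₂, v₂) = (2.8, -0.9) − 0.05·(24.2, -11) = (1.59, -0.35)
(u₃, v₃) = (1.59, -0.35) − 0.05·(13.42, -5.28) = (0.919, -0.086)
(u₄, v₄) = (0.919, -0.086) − 0.05·(7.524, -2.354) = (0.5428, 0.0317)
∂J/∂v at (0.5428, 0.0317) = -0.8954

-0.8954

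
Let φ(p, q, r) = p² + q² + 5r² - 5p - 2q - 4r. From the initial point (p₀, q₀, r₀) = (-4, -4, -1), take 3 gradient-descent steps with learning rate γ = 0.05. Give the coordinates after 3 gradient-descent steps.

(-2.2385, -2.645, 0.225)

∇φ = (2p - 5, 2q - 2, 10r - 4)
(p₁, q₁, r₁) = (-4, -4, -1) − 0.05·(-13, -10, -14) = (-3.35, -3.5, -0.3)
(p₂, q₂, r₂) = (-3.35, -3.5, -0.3) − 0.05·(-11.7, -9, -7) = (-2.765, -3.05, 0.05)
(p₃, q₃, r₃) = (-2.765, -3.05, 0.05) − 0.05·(-10.53, -8.1, -3.5) = (-2.2385, -2.645, 0.225)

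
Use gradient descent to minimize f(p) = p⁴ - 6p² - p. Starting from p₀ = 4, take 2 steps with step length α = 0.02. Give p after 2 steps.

f′(p) = 4p³ - 12p - 1
Step 1: f′(4) = 207; p₁ = 4 − 0.02·207 = -0.14
Step 2: f′(-0.14) = 0.669024; p₂ = -0.14 − 0.02·0.669024 = -0.15338048

-0.15338048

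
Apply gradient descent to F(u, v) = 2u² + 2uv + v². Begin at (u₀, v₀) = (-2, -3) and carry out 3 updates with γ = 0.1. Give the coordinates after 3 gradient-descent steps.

∇F = (4u + 2v, 2u + 2v)
(u₁, v₁) = (-2, -3) − 0.1·(-14, -10) = (-0.6, -2)
(u₂, v₂) = (-0.6, -2) − 0.1·(-6.4, -5.2) = (0.04, -1.48)
(u₃, v₃) = (0.04, -1.48) − 0.1·(-2.8, -2.88) = (0.32, -1.192)

(0.32, -1.192)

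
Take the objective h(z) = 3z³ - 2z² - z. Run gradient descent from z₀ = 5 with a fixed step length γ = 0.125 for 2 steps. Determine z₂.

-503.40625

h′(z) = 9z² - 4z - 1
Step 1: h′(5) = 204; z₁ = 5 − 0.125·204 = -20.5
Step 2: h′(-20.5) = 3863.25; z₂ = -20.5 − 0.125·3863.25 = -503.40625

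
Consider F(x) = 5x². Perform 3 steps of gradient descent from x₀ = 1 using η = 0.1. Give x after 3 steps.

0

F′(x) = 10x
Step 1: F′(1) = 10; x₁ = 1 − 0.1·10 = 0
Step 2: F′(0) = 0; x₂ = 0 − 0.1·0 = 0
Step 3: F′(0) = 0; x₃ = 0 − 0.1·0 = 0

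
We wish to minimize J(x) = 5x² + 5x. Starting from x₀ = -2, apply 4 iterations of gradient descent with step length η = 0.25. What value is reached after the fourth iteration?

J′(x) = 10x + 5
x₁ = -2 − 0.25·(-15) = 1.75
x₂ = 1.75 − 0.25·22.5 = -3.875
x₃ = -3.875 − 0.25·(-33.75) = 4.5625
x₄ = 4.5625 − 0.25·50.625 = -8.09375

-8.09375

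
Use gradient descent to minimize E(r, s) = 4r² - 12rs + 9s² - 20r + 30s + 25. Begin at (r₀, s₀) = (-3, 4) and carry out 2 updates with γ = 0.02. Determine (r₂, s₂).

∇E = (8r - 12s - 20, -12r + 18s + 30)
(r₁, s₁) = (-3, 4) − 0.02·(-92, 138) = (-1.16, 1.24)
(r₂, s₂) = (-1.16, 1.24) − 0.02·(-44.16, 66.24) = (-0.2768, -0.0848)

(-0.2768, -0.0848)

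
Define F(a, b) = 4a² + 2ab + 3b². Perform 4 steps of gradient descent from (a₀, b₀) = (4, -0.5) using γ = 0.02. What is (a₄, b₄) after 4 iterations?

(2.0704832, -0.71163136)

∇F = (8a + 2b, 2a + 6b)
Step 1: at (4, -0.5), ∇F = (31, 5) → (4, -0.5) − 0.02·(31, 5) = (3.38, -0.6)
Step 2: at (3.38, -0.6), ∇F = (25.84, 3.16) → (3.38, -0.6) − 0.02·(25.84, 3.16) = (2.8632, -0.6632)
Step 3: at (2.8632, -0.6632), ∇F = (21.5792, 1.7472) → (2.8632, -0.6632) − 0.02·(21.5792, 1.7472) = (2.431616, -0.698144)
Step 4: at (2.431616, -0.698144), ∇F = (18.05664, 0.674368) → (2.431616, -0.698144) − 0.02·(18.05664, 0.674368) = (2.0704832, -0.71163136)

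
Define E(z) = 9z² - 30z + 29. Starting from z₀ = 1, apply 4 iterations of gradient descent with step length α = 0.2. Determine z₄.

-28.7984

E′(z) = 18z - 30
Step 1: E′(1) = -12; z₁ = 1 − 0.2·(-12) = 3.4
Step 2: E′(3.4) = 31.2; z₂ = 3.4 − 0.2·31.2 = -2.84
Step 3: E′(-2.84) = -81.12; z₃ = -2.84 − 0.2·(-81.12) = 13.384
Step 4: E′(13.384) = 210.912; z₄ = 13.384 − 0.2·210.912 = -28.7984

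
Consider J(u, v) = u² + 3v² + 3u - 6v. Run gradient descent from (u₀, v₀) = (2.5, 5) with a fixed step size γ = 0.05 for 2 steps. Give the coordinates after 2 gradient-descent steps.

∇J = (2u + 3, 6v - 6)
(u₁, v₁) = (2.5, 5) − 0.05·(8, 24) = (2.1, 3.8)
(u₂, v₂) = (2.1, 3.8) − 0.05·(7.2, 16.8) = (1.74, 2.96)

(1.74, 2.96)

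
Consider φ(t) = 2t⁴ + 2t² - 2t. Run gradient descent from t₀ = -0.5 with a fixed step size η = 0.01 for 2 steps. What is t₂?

φ′(t) = 8t³ + 4t - 2
Step 1: φ′(-0.5) = -5; t₁ = -0.5 − 0.01·(-5) = -0.45
Step 2: φ′(-0.45) = -4.529; t₂ = -0.45 − 0.01·(-4.529) = -0.40471

-0.40471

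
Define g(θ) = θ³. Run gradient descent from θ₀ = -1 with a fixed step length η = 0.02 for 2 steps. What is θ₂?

-1.127416

g′(θ) = 3θ²
θ₁ = -1 − 0.02·3 = -1.06
θ₂ = -1.06 − 0.02·3.3708 = -1.127416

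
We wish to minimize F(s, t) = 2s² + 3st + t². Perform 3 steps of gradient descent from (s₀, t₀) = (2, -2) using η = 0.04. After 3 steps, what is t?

-2.195968

∇F = (4s + 3t, 3s + 2t)
Step 1: at (2, -2), ∇F = (2, 2) → (2, -2) − 0.04·(2, 2) = (1.92, -2.08)
Step 2: at (1.92, -2.08), ∇F = (1.44, 1.6) → (1.92, -2.08) − 0.04·(1.44, 1.6) = (1.8624, -2.144)
Step 3: at (1.8624, -2.144), ∇F = (1.0176, 1.2992) → (1.8624, -2.144) − 0.04·(1.0176, 1.2992) = (1.821696, -2.195968)
t = -2.195968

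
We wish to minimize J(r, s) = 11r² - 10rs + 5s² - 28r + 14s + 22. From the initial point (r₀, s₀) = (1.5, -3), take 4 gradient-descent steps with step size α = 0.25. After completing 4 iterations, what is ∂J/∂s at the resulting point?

∇J = (22r - 10s - 28, -10r + 10s + 14)
Step 1: at (1.5, -3), ∇J = (35, -31) → (1.5, -3) − 0.25·(35, -31) = (-7.25, 4.75)
Step 2: at (-7.25, 4.75), ∇J = (-235, 134) → (-7.25, 4.75) − 0.25·(-235, 134) = (51.5, -28.75)
Step 3: at (51.5, -28.75), ∇J = (1392.5, -788.5) → (51.5, -28.75) − 0.25·(1392.5, -788.5) = (-296.625, 168.375)
Step 4: at (-296.625, 168.375), ∇J = (-8237.5, 4664) → (-296.625, 168.375) − 0.25·(-8237.5, 4664) = (1762.75, -997.625)
∂J/∂s at (1762.75, -997.625) = -27589.75

-27589.75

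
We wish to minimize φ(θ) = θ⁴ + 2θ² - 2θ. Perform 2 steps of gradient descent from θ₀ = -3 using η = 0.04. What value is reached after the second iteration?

φ′(θ) = 4θ³ + 4θ - 2
θ₁ = -3 − 0.04·(-122) = 1.88
θ₂ = 1.88 − 0.04·32.098688 = 0.59605248

0.59605248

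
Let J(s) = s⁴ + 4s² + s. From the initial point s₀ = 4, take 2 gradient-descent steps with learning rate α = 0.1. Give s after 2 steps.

6170.2196

J′(s) = 4s³ + 8s + 1
s₁ = 4 − 0.1·289 = -24.9
s₂ = -24.9 − 0.1·(-61951.196) = 6170.2196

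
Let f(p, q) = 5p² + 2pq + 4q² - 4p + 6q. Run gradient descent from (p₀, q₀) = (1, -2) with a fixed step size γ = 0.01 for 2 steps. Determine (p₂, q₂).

∇f = (10p + 2q - 4, 2p + 8q + 6)
(p₁, q₁) = (1, -2) − 0.01·(2, -8) = (0.98, -1.92)
(p₂, q₂) = (0.98, -1.92) − 0.01·(1.96, -7.4) = (0.9604, -1.846)

(0.9604, -1.846)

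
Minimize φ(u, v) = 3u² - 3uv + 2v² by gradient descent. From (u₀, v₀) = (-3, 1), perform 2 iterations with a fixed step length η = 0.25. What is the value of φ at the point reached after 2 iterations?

∇φ = (6u - 3v, -3u + 4v)
(u₁, v₁) = (-3, 1) − 0.25·(-21, 13) = (2.25, -2.25)
(u₂, v₂) = (2.25, -2.25) − 0.25·(20.25, -15.75) = (-2.8125, 1.6875)
φ(-2.8125, 1.6875) = 43.6640625

43.6640625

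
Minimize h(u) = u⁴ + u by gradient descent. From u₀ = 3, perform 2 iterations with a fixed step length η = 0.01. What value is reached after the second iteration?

h′(u) = 4u³ + 1
Step 1: h′(3) = 109; u₁ = 3 − 0.01·109 = 1.91
Step 2: h′(1.91) = 28.871484; u₂ = 1.91 − 0.01·28.871484 = 1.62128516

1.62128516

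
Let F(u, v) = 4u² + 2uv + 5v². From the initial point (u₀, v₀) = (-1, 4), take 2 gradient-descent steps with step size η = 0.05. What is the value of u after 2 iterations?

∇F = (8u + 2v, 2u + 10v)
(u₁, v₁) = (-1, 4) − 0.05·(0, 38) = (-1, 2.1)
(u₂, v₂) = (-1, 2.1) − 0.05·(-3.8, 19) = (-0.81, 1.15)
u = -0.81

-0.81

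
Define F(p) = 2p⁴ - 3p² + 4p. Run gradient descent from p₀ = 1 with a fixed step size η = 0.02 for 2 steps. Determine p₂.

F′(p) = 8p³ - 6p + 4
p₁ = 1 − 0.02·6 = 0.88
p₂ = 0.88 − 0.02·4.171776 = 0.79656448

0.79656448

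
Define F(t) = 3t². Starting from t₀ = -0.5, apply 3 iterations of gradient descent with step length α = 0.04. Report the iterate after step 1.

F′(t) = 6t
Step 1: F′(-0.5) = -3; t₁ = -0.5 − 0.04·(-3) = -0.38

-0.38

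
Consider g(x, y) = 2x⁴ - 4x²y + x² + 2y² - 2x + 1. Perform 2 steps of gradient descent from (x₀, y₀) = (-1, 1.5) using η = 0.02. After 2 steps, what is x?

∇g = (8x³ - 8xy + 2x - 2, -4x² + 4y)
(x₁, y₁) = (-1, 1.5) − 0.02·(0, 2) = (-1, 1.46)
(x₂, y₂) = (-1, 1.46) − 0.02·(-0.32, 1.84) = (-0.9936, 1.4232)
x = -0.9936

-0.9936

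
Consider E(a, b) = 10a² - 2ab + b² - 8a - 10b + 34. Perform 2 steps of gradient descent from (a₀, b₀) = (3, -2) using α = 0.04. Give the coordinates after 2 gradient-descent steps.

∇E = (20a - 2b - 8, -2a + 2b - 10)
Step 1: at (3, -2), ∇E = (56, -20) → (3, -2) − 0.04·(56, -20) = (0.76, -1.2)
Step 2: at (0.76, -1.2), ∇E = (9.6, -13.92) → (0.76, -1.2) − 0.04·(9.6, -13.92) = (0.376, -0.6432)

(0.376, -0.6432)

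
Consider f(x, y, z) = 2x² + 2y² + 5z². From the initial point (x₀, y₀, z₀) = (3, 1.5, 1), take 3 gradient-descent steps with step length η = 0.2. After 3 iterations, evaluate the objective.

5.00144

∇f = (4x, 4y, 10z)
Step 1: at (3, 1.5, 1), ∇f = (12, 6, 10) → (3, 1.5, 1) − 0.2·(12, 6, 10) = (0.6, 0.3, -1)
Step 2: at (0.6, 0.3, -1), ∇f = (2.4, 1.2, -10) → (0.6, 0.3, -1) − 0.2·(2.4, 1.2, -10) = (0.12, 0.06, 1)
Step 3: at (0.12, 0.06, 1), ∇f = (0.48, 0.24, 10) → (0.12, 0.06, 1) − 0.2·(0.48, 0.24, 10) = (0.024, 0.012, -1)
f(0.024, 0.012, -1) = 5.00144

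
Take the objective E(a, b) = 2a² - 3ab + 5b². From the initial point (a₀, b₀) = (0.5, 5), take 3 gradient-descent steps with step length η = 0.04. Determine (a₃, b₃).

(1.263168, 1.32192)

∇E = (4a - 3b, -3a + 10b)
Step 1: at (0.5, 5), ∇E = (-13, 48.5) → (0.5, 5) − 0.04·(-13, 48.5) = (1.02, 3.06)
Step 2: at (1.02, 3.06), ∇E = (-5.1, 27.54) → (1.02, 3.06) − 0.04·(-5.1, 27.54) = (1.224, 1.9584)
Step 3: at (1.224, 1.9584), ∇E = (-0.9792, 15.912) → (1.224, 1.9584) − 0.04·(-0.9792, 15.912) = (1.263168, 1.32192)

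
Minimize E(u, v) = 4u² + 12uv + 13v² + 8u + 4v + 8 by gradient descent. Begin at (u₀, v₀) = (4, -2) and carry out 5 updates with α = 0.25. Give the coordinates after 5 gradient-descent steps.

∇E = (8u + 12v + 8, 12u + 26v + 4)
Step 1: at (4, -2), ∇E = (16, 0) → (4, -2) − 0.25·(16, 0) = (0, -2)
Step 2: at (0, -2), ∇E = (-16, -48) → (0, -2) − 0.25·(-16, -48) = (4, 10)
Step 3: at (4, 10), ∇E = (160, 312) → (4, 10) − 0.25·(160, 312) = (-36, -68)
Step 4: at (-36, -68), ∇E = (-1096, -2196) → (-36, -68) − 0.25·(-1096, -2196) = (238, 481)
Step 5: at (238, 481), ∇E = (7684, 15366) → (238, 481) − 0.25·(7684, 15366) = (-1683, -3360.5)

(-1683, -3360.5)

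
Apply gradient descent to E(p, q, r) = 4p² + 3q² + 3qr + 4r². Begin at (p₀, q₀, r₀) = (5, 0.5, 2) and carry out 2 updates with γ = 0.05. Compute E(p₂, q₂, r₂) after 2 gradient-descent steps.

14.5280578125

∇E = (8p, 6q + 3r, 3q + 8r)
Step 1: at (5, 0.5, 2), ∇E = (40, 9, 17.5) → (5, 0.5, 2) − 0.05·(40, 9, 17.5) = (3, 0.05, 1.125)
Step 2: at (3, 0.05, 1.125), ∇E = (24, 3.675, 9.15) → (3, 0.05, 1.125) − 0.05·(24, 3.675, 9.15) = (1.8, -0.13375, 0.6675)
E(1.8, -0.13375, 0.6675) = 14.5280578125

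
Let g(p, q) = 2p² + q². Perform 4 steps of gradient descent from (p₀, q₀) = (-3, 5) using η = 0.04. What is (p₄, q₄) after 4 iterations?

(-1.49361408, 3.5819648)

∇g = (4p, 2q)
(p₁, q₁) = (-3, 5) − 0.04·(-12, 10) = (-2.52, 4.6)
(p₂, q₂) = (-2.52, 4.6) − 0.04·(-10.08, 9.2) = (-2.1168, 4.232)
(p₃, q₃) = (-2.1168, 4.232) − 0.04·(-8.4672, 8.464) = (-1.778112, 3.89344)
(p₄, q₄) = (-1.778112, 3.89344) − 0.04·(-7.112448, 7.78688) = (-1.49361408, 3.5819648)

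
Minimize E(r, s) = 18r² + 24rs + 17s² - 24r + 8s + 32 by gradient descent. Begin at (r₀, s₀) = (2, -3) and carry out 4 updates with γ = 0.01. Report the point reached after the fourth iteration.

∇E = (36r + 24s - 24, 24r + 34s + 8)
Step 1: at (2, -3), ∇E = (-24, -46) → (2, -3) − 0.01·(-24, -46) = (2.24, -2.54)
Step 2: at (2.24, -2.54), ∇E = (-4.32, -24.6) → (2.24, -2.54) − 0.01·(-4.32, -24.6) = (2.2832, -2.294)
Step 3: at (2.2832, -2.294), ∇E = (3.1392, -15.1992) → (2.2832, -2.294) − 0.01·(3.1392, -15.1992) = (2.251808, -2.142008)
Step 4: at (2.251808, -2.142008), ∇E = (5.656896, -10.78488) → (2.251808, -2.142008) − 0.01·(5.656896, -10.78488) = (2.19523904, -2.0341592)

(2.19523904, -2.0341592)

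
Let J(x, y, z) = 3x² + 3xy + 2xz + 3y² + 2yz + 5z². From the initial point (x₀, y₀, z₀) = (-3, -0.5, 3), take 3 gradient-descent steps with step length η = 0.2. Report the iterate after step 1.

∇J = (6x + 3y + 2z, 3x + 6y + 2z, 2x + 2y + 10z)
Step 1: at (-3, -0.5, 3), ∇J = (-13.5, -6, 23) → (-3, -0.5, 3) − 0.2·(-13.5, -6, 23) = (-0.3, 0.7, -1.6)

(-0.3, 0.7, -1.6)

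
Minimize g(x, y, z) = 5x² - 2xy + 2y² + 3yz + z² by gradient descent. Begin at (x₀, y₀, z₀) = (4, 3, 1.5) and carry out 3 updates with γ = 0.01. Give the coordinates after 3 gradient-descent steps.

∇g = (10x - 2y, -2x + 4y + 3z, 3y + 2z)
Step 1: at (4, 3, 1.5), ∇g = (34, 8.5, 12) → (4, 3, 1.5) − 0.01·(34, 8.5, 12) = (3.66, 2.915, 1.38)
Step 2: at (3.66, 2.915, 1.38), ∇g = (30.77, 8.48, 11.505) → (3.66, 2.915, 1.38) − 0.01·(30.77, 8.48, 11.505) = (3.3523, 2.8302, 1.26495)
Step 3: at (3.3523, 2.8302, 1.26495), ∇g = (27.8626, 8.41105, 11.0205) → (3.3523, 2.8302, 1.26495) − 0.01·(27.8626, 8.41105, 11.0205) = (3.073674, 2.7460895, 1.154745)

(3.073674, 2.7460895, 1.154745)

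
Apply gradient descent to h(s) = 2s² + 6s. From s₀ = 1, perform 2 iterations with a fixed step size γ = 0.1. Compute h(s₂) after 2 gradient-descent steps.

-2.88

h′(s) = 4s + 6
s₁ = 1 − 0.1·10 = 0
s₂ = 0 − 0.1·6 = -0.6
h(-0.6) = -2.88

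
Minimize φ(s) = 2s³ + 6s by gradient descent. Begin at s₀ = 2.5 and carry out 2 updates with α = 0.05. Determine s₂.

φ′(s) = 6s² + 6
Step 1: φ′(2.5) = 43.5; s₁ = 2.5 − 0.05·43.5 = 0.325
Step 2: φ′(0.325) = 6.63375; s₂ = 0.325 − 0.05·6.63375 = -0.0066875

-0.0066875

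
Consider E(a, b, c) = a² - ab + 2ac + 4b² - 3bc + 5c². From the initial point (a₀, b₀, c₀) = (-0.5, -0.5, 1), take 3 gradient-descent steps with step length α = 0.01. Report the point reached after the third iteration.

(-0.536251, -0.329407, 0.721659)

∇E = (2a - b + 2c, -a + 8b - 3c, 2a - 3b + 10c)
Step 1: at (-0.5, -0.5, 1), ∇E = (1.5, -6.5, 10.5) → (-0.5, -0.5, 1) − 0.01·(1.5, -6.5, 10.5) = (-0.515, -0.435, 0.895)
Step 2: at (-0.515, -0.435, 0.895), ∇E = (1.195, -5.65, 9.225) → (-0.515, -0.435, 0.895) − 0.01·(1.195, -5.65, 9.225) = (-0.52695, -0.3785, 0.80275)
Step 3: at (-0.52695, -0.3785, 0.80275), ∇E = (0.9301, -4.9093, 8.1091) → (-0.52695, -0.3785, 0.80275) − 0.01·(0.9301, -4.9093, 8.1091) = (-0.536251, -0.329407, 0.721659)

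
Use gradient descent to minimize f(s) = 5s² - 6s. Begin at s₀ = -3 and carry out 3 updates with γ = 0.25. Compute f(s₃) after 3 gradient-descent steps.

f′(s) = 10s - 6
s₁ = -3 − 0.25·(-36) = 6
s₂ = 6 − 0.25·54 = -7.5
s₃ = -7.5 − 0.25·(-81) = 12.75
f(12.75) = 736.3125

736.3125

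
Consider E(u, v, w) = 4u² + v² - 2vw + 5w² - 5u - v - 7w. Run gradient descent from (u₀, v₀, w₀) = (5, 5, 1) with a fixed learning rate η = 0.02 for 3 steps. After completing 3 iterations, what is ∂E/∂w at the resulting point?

∇E = (8u - 5, 2v - 2w - 1, -2v + 10w - 7)
(u₁, v₁, w₁) = (5, 5, 1) − 0.02·(35, 7, -7) = (4.3, 4.86, 1.14)
(u₂, v₂, w₂) = (4.3, 4.86, 1.14) − 0.02·(29.4, 6.44, -5.32) = (3.712, 4.7312, 1.2464)
(u₃, v₃, w₃) = (3.712, 4.7312, 1.2464) − 0.02·(24.696, 5.9696, -3.9984) = (3.21808, 4.611808, 1.326368)
∂E/∂w at (3.21808, 4.611808, 1.326368) = -2.959936

-2.959936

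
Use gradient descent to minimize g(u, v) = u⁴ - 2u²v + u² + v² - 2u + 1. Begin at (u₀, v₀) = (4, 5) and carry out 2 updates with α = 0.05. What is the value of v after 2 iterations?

∇g = (4u³ - 4uv + 2u - 2, -2u² + 2v)
Step 1: at (4, 5), ∇g = (182, -22) → (4, 5) − 0.05·(182, -22) = (-5.1, 6.1)
Step 2: at (-5.1, 6.1), ∇g = (-418.364, -39.82) → (-5.1, 6.1) − 0.05·(-418.364, -39.82) = (15.8182, 8.091)
v = 8.091

8.091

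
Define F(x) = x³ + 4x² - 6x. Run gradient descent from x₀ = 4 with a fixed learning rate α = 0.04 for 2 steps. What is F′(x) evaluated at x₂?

F′(x) = 3x² + 8x - 6
Step 1: F′(4) = 74; x₁ = 4 − 0.04·74 = 1.04
Step 2: F′(1.04) = 5.5648; x₂ = 1.04 − 0.04·5.5648 = 0.817408
F′(x) at (0.817408) = 2.543731515392

2.543731515392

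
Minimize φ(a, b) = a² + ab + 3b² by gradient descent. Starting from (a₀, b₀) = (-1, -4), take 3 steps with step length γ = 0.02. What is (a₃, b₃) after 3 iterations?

∇φ = (2a + b, a + 6b)
Step 1: at (-1, -4), ∇φ = (-6, -25) → (-1, -4) − 0.02·(-6, -25) = (-0.88, -3.5)
Step 2: at (-0.88, -3.5), ∇φ = (-5.26, -21.88) → (-0.88, -3.5) − 0.02·(-5.26, -21.88) = (-0.7748, -3.0624)
Step 3: at (-0.7748, -3.0624), ∇φ = (-4.612, -19.1492) → (-0.7748, -3.0624) − 0.02·(-4.612, -19.1492) = (-0.68256, -2.679416)

(-0.68256, -2.679416)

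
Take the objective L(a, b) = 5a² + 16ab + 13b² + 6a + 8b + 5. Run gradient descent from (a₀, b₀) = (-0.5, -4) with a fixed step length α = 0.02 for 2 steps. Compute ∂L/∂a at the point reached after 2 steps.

-4.1728

∇L = (10a + 16b + 6, 16a + 26b + 8)
Step 1: at (-0.5, -4), ∇L = (-63, -104) → (-0.5, -4) − 0.02·(-63, -104) = (0.76, -1.92)
Step 2: at (0.76, -1.92), ∇L = (-17.12, -29.76) → (0.76, -1.92) − 0.02·(-17.12, -29.76) = (1.1024, -1.3248)
∂L/∂a at (1.1024, -1.3248) = -4.1728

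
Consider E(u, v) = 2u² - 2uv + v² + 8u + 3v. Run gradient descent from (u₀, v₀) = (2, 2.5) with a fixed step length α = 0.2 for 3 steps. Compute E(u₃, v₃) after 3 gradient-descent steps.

-12.078288

∇E = (4u - 2v + 8, -2u + 2v + 3)
Step 1: at (2, 2.5), ∇E = (11, 4) → (2, 2.5) − 0.2·(11, 4) = (-0.2, 1.7)
Step 2: at (-0.2, 1.7), ∇E = (3.8, 6.8) → (-0.2, 1.7) − 0.2·(3.8, 6.8) = (-0.96, 0.34)
Step 3: at (-0.96, 0.34), ∇E = (3.48, 5.6) → (-0.96, 0.34) − 0.2·(3.48, 5.6) = (-1.656, -0.78)
E(-1.656, -0.78) = -12.078288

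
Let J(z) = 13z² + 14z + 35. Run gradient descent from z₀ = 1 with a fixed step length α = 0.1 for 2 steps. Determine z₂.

3.4

J′(z) = 26z + 14
Step 1: J′(1) = 40; z₁ = 1 − 0.1·40 = -3
Step 2: J′(-3) = -64; z₂ = -3 − 0.1·(-64) = 3.4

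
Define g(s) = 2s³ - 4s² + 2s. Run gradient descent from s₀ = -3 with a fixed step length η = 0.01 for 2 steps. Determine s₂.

-4.9904

g′(s) = 6s² - 8s + 2
Step 1: g′(-3) = 80; s₁ = -3 − 0.01·80 = -3.8
Step 2: g′(-3.8) = 119.04; s₂ = -3.8 − 0.01·119.04 = -4.9904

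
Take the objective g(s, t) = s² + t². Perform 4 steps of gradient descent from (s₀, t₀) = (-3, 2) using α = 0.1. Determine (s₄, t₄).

∇g = (2s, 2t)
(s₁, t₁) = (-3, 2) − 0.1·(-6, 4) = (-2.4, 1.6)
(s₂, t₂) = (-2.4, 1.6) − 0.1·(-4.8, 3.2) = (-1.92, 1.28)
(s₃, t₃) = (-1.92, 1.28) − 0.1·(-3.84, 2.56) = (-1.536, 1.024)
(s₄, t₄) = (-1.536, 1.024) − 0.1·(-3.072, 2.048) = (-1.2288, 0.8192)

(-1.2288, 0.8192)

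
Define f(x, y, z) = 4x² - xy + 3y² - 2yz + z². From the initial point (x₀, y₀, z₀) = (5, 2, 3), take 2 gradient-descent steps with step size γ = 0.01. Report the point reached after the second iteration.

∇f = (8x - y, -x + 6y - 2z, -2y + 2z)
(x₁, y₁, z₁) = (5, 2, 3) − 0.01·(38, 1, 2) = (4.62, 1.99, 2.98)
(x₂, y₂, z₂) = (4.62, 1.99, 2.98) − 0.01·(34.97, 1.36, 1.98) = (4.2703, 1.9764, 2.9602)

(4.2703, 1.9764, 2.9602)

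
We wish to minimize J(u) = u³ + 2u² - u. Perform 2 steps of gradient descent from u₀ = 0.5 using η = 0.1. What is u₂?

0.2633125

J′(u) = 3u² + 4u - 1
Step 1: J′(0.5) = 1.75; u₁ = 0.5 − 0.1·1.75 = 0.325
Step 2: J′(0.325) = 0.616875; u₂ = 0.325 − 0.1·0.616875 = 0.2633125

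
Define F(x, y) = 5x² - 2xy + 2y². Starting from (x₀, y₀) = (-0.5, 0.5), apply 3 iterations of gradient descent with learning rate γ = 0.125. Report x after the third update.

∇F = (10x - 2y, -2x + 4y)
(x₁, y₁) = (-0.5, 0.5) − 0.125·(-6, 3) = (0.25, 0.125)
(x₂, y₂) = (0.25, 0.125) − 0.125·(2.25, 0) = (-0.03125, 0.125)
(x₃, y₃) = (-0.03125, 0.125) − 0.125·(-0.5625, 0.5625) = (0.0390625, 0.0546875)
x = 0.0390625

0.0390625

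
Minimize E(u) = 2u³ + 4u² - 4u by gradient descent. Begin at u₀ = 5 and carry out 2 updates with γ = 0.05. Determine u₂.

E′(u) = 6u² + 8u - 4
u₁ = 5 − 0.05·186 = -4.3
u₂ = -4.3 − 0.05·72.54 = -7.927

-7.927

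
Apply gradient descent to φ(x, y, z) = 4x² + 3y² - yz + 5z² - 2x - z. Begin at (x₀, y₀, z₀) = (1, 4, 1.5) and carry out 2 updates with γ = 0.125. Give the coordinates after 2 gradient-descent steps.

(0.25, 0.328125, 0.2109375)

∇φ = (8x - 2, 6y - z, -y + 10z - 1)
Step 1: at (1, 4, 1.5), ∇φ = (6, 22.5, 10) → (1, 4, 1.5) − 0.125·(6, 22.5, 10) = (0.25, 1.1875, 0.25)
Step 2: at (0.25, 1.1875, 0.25), ∇φ = (0, 6.875, 0.3125) → (0.25, 1.1875, 0.25) − 0.125·(0, 6.875, 0.3125) = (0.25, 0.328125, 0.2109375)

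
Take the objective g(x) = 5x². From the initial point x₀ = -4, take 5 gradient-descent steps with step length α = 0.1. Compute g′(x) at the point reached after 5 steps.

0

g′(x) = 10x
Step 1: g′(-4) = -40; x₁ = -4 − 0.1·(-40) = 0
Step 2: g′(0) = 0; x₂ = 0 − 0.1·0 = 0
Step 3: g′(0) = 0; x₃ = 0 − 0.1·0 = 0
Step 4: g′(0) = 0; x₄ = 0 − 0.1·0 = 0
Step 5: g′(0) = 0; x₅ = 0 − 0.1·0 = 0
g′(x) at (0) = 0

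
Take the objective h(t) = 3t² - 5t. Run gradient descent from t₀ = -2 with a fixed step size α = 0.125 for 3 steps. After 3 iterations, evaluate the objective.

-2.07745361328125

h′(t) = 6t - 5
Step 1: h′(-2) = -17; t₁ = -2 − 0.125·(-17) = 0.125
Step 2: h′(0.125) = -4.25; t₂ = 0.125 − 0.125·(-4.25) = 0.65625
Step 3: h′(0.65625) = -1.0625; t₃ = 0.65625 − 0.125·(-1.0625) = 0.7890625
h(0.7890625) = -2.07745361328125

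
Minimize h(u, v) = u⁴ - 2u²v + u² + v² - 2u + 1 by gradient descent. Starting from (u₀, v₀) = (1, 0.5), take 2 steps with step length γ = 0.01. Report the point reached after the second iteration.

∇h = (4u³ - 4uv + 2u - 2, -2u² + 2v)
(u₁, v₁) = (1, 0.5) − 0.01·(2, -1) = (0.98, 0.51)
(u₂, v₂) = (0.98, 0.51) − 0.01·(1.725568, -0.9008) = (0.96274432, 0.519008)

(0.96274432, 0.519008)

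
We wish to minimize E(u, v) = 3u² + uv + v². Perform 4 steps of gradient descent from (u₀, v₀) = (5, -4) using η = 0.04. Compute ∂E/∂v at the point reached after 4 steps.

∇E = (6u + v, u + 2v)
Step 1: at (5, -4), ∇E = (26, -3) → (5, -4) − 0.04·(26, -3) = (3.96, -3.88)
Step 2: at (3.96, -3.88), ∇E = (19.88, -3.8) → (3.96, -3.88) − 0.04·(19.88, -3.8) = (3.1648, -3.728)
Step 3: at (3.1648, -3.728), ∇E = (15.2608, -4.2912) → (3.1648, -3.728) − 0.04·(15.2608, -4.2912) = (2.554368, -3.556352)
Step 4: at (2.554368, -3.556352), ∇E = (11.769856, -4.558336) → (2.554368, -3.556352) − 0.04·(11.769856, -4.558336) = (2.08357376, -3.37401856)
∂E/∂v at (2.08357376, -3.37401856) = -4.66446336

-4.66446336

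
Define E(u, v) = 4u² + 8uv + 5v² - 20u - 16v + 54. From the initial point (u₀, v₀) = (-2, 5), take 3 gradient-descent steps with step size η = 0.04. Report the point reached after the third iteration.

∇E = (8u + 8v - 20, 8u + 10v - 16)
Step 1: at (-2, 5), ∇E = (4, 18) → (-2, 5) − 0.04·(4, 18) = (-2.16, 4.28)
Step 2: at (-2.16, 4.28), ∇E = (-3.04, 9.52) → (-2.16, 4.28) − 0.04·(-3.04, 9.52) = (-2.0384, 3.8992)
Step 3: at (-2.0384, 3.8992), ∇E = (-5.1136, 6.6848) → (-2.0384, 3.8992) − 0.04·(-5.1136, 6.6848) = (-1.833856, 3.631808)

(-1.833856, 3.631808)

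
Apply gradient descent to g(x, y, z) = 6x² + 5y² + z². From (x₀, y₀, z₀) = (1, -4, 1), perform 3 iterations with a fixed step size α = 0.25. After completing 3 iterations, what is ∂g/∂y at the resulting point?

135

∇g = (12x, 10y, 2z)
(x₁, y₁, z₁) = (1, -4, 1) − 0.25·(12, -40, 2) = (-2, 6, 0.5)
(x₂, y₂, z₂) = (-2, 6, 0.5) − 0.25·(-24, 60, 1) = (4, -9, 0.25)
(x₃, y₃, z₃) = (4, -9, 0.25) − 0.25·(48, -90, 0.5) = (-8, 13.5, 0.125)
∂g/∂y at (-8, 13.5, 0.125) = 135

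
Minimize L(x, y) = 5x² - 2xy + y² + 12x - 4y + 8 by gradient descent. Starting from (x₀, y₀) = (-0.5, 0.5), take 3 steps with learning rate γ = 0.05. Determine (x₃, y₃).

∇L = (10x - 2y + 12, -2x + 2y - 4)
(x₁, y₁) = (-0.5, 0.5) − 0.05·(6, -2) = (-0.8, 0.6)
(x₂, y₂) = (-0.8, 0.6) − 0.05·(2.8, -1.2) = (-0.94, 0.66)
(x₃, y₃) = (-0.94, 0.66) − 0.05·(1.28, -0.8) = (-1.004, 0.7)

(-1.004, 0.7)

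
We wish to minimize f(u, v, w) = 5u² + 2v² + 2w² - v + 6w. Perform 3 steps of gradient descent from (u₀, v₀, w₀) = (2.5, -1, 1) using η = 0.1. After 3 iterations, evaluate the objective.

-3.896

∇f = (10u, 4v - 1, 4w + 6)
(u₁, v₁, w₁) = (2.5, -1, 1) − 0.1·(25, -5, 10) = (0, -0.5, 0)
(u₂, v₂, w₂) = (0, -0.5, 0) − 0.1·(0, -3, 6) = (0, -0.2, -0.6)
(u₃, v₃, w₃) = (0, -0.2, -0.6) − 0.1·(0, -1.8, 3.6) = (0, -0.02, -0.96)
f(0, -0.02, -0.96) = -3.896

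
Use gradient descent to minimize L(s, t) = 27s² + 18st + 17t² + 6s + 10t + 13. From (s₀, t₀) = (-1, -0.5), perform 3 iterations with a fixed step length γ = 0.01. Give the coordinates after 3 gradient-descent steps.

∇L = (54s + 18t + 6, 18s + 34t + 10)
Step 1: at (-1, -0.5), ∇L = (-57, -25) → (-1, -0.5) − 0.01·(-57, -25) = (-0.43, -0.25)
Step 2: at (-0.43, -0.25), ∇L = (-21.72, -6.24) → (-0.43, -0.25) − 0.01·(-21.72, -6.24) = (-0.2128, -0.1876)
Step 3: at (-0.2128, -0.1876), ∇L = (-8.868, -0.2088) → (-0.2128, -0.1876) − 0.01·(-8.868, -0.2088) = (-0.12412, -0.185512)

(-0.12412, -0.185512)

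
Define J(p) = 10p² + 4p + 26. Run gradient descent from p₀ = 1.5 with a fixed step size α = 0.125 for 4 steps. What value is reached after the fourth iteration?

J′(p) = 20p + 4
p₁ = 1.5 − 0.125·34 = -2.75
p₂ = -2.75 − 0.125·(-51) = 3.625
p₃ = 3.625 − 0.125·76.5 = -5.9375
p₄ = -5.9375 − 0.125·(-114.75) = 8.40625

8.40625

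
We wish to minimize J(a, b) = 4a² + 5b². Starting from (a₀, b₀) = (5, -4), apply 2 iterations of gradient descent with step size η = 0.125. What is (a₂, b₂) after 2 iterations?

(0, -0.25)

∇J = (8a, 10b)
Step 1: at (5, -4), ∇J = (40, -40) → (5, -4) − 0.125·(40, -40) = (0, 1)
Step 2: at (0, 1), ∇J = (0, 10) → (0, 1) − 0.125·(0, 10) = (0, -0.25)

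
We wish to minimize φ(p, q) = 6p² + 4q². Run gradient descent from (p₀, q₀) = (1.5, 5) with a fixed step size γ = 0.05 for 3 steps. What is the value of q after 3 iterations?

1.08

∇φ = (12p, 8q)
Step 1: at (1.5, 5), ∇φ = (18, 40) → (1.5, 5) − 0.05·(18, 40) = (0.6, 3)
Step 2: at (0.6, 3), ∇φ = (7.2, 24) → (0.6, 3) − 0.05·(7.2, 24) = (0.24, 1.8)
Step 3: at (0.24, 1.8), ∇φ = (2.88, 14.4) → (0.24, 1.8) − 0.05·(2.88, 14.4) = (0.096, 1.08)
q = 1.08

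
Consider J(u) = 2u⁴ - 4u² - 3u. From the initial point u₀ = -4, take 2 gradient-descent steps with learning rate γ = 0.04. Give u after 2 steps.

J′(u) = 8u³ - 8u - 3
u₁ = -4 − 0.04·(-483) = 15.32
u₂ = 15.32 − 0.04·28639.566144 = -1130.26264576

-1130.26264576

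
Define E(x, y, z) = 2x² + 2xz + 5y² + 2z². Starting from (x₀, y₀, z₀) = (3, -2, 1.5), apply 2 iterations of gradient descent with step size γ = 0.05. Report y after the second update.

∇E = (4x + 2z, 10y, 2x + 4z)
(x₁, y₁, z₁) = (3, -2, 1.5) − 0.05·(15, -20, 12) = (2.25, -1, 0.9)
(x₂, y₂, z₂) = (2.25, -1, 0.9) − 0.05·(10.8, -10, 8.1) = (1.71, -0.5, 0.495)
y = -0.5

-0.5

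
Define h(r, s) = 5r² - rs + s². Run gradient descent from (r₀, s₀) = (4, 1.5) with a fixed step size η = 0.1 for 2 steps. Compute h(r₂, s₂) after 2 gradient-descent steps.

∇h = (10r - s, -r + 2s)
Step 1: at (4, 1.5), ∇h = (38.5, -1) → (4, 1.5) − 0.1·(38.5, -1) = (0.15, 1.6)
Step 2: at (0.15, 1.6), ∇h = (-0.1, 3.05) → (0.15, 1.6) − 0.1·(-0.1, 3.05) = (0.16, 1.295)
h(0.16, 1.295) = 1.597825

1.597825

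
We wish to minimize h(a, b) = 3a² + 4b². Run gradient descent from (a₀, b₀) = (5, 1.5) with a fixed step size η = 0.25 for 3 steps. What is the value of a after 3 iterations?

∇h = (6a, 8b)
Step 1: at (5, 1.5), ∇h = (30, 12) → (5, 1.5) − 0.25·(30, 12) = (-2.5, -1.5)
Step 2: at (-2.5, -1.5), ∇h = (-15, -12) → (-2.5, -1.5) − 0.25·(-15, -12) = (1.25, 1.5)
Step 3: at (1.25, 1.5), ∇h = (7.5, 12) → (1.25, 1.5) − 0.25·(7.5, 12) = (-0.625, -1.5)
a = -0.625

-0.625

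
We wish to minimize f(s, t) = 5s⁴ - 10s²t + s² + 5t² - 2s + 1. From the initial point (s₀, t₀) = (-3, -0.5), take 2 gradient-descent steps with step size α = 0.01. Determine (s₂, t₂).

(-1.3023904, 1.17784)

∇f = (20s³ - 20st + 2s - 2, -10s² + 10t)
Step 1: at (-3, -0.5), ∇f = (-578, -95) → (-3, -0.5) − 0.01·(-578, -95) = (2.78, 0.45)
Step 2: at (2.78, 0.45), ∇f = (408.23904, -72.784) → (2.78, 0.45) − 0.01·(408.23904, -72.784) = (-1.3023904, 1.17784)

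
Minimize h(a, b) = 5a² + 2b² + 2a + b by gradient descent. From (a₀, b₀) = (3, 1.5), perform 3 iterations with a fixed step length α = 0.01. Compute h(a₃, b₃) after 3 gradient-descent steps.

31.679170661888

∇h = (10a + 2, 4b + 1)
(a₁, b₁) = (3, 1.5) − 0.01·(32, 7) = (2.68, 1.43)
(a₂, b₂) = (2.68, 1.43) − 0.01·(28.8, 6.72) = (2.392, 1.3628)
(a₃, b₃) = (2.392, 1.3628) − 0.01·(25.92, 6.4512) = (2.1328, 1.298288)
h(2.1328, 1.298288) = 31.679170661888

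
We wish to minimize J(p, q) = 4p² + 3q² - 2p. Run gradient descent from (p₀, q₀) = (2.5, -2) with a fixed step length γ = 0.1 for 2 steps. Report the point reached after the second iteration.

(0.34, -0.32)

∇J = (8p - 2, 6q)
(p₁, q₁) = (2.5, -2) − 0.1·(18, -12) = (0.7, -0.8)
(p₂, q₂) = (0.7, -0.8) − 0.1·(3.6, -4.8) = (0.34, -0.32)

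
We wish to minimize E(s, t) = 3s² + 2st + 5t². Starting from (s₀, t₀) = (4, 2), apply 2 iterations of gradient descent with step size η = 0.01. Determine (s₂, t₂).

(3.4624, 1.4736)

∇E = (6s + 2t, 2s + 10t)
Step 1: at (4, 2), ∇E = (28, 28) → (4, 2) − 0.01·(28, 28) = (3.72, 1.72)
Step 2: at (3.72, 1.72), ∇E = (25.76, 24.64) → (3.72, 1.72) − 0.01·(25.76, 24.64) = (3.4624, 1.4736)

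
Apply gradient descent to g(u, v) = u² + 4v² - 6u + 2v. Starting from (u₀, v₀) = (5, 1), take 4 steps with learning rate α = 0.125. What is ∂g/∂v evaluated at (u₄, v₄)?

0

∇g = (2u - 6, 8v + 2)
(u₁, v₁) = (5, 1) − 0.125·(4, 10) = (4.5, -0.25)
(u₂, v₂) = (4.5, -0.25) − 0.125·(3, 0) = (4.125, -0.25)
(u₃, v₃) = (4.125, -0.25) − 0.125·(2.25, 0) = (3.84375, -0.25)
(u₄, v₄) = (3.84375, -0.25) − 0.125·(1.6875, 0) = (3.6328125, -0.25)
∂g/∂v at (3.6328125, -0.25) = 0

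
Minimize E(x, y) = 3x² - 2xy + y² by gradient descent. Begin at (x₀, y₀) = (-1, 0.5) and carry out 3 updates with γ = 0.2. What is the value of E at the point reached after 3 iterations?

0.010896

∇E = (6x - 2y, -2x + 2y)
Step 1: at (-1, 0.5), ∇E = (-7, 3) → (-1, 0.5) − 0.2·(-7, 3) = (0.4, -0.1)
Step 2: at (0.4, -0.1), ∇E = (2.6, -1) → (0.4, -0.1) − 0.2·(2.6, -1) = (-0.12, 0.1)
Step 3: at (-0.12, 0.1), ∇E = (-0.92, 0.44) → (-0.12, 0.1) − 0.2·(-0.92, 0.44) = (0.064, 0.012)
E(0.064, 0.012) = 0.010896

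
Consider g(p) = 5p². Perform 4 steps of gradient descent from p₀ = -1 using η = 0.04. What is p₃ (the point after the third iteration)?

-0.216

g′(p) = 10p
Step 1: g′(-1) = -10; p₁ = -1 − 0.04·(-10) = -0.6
Step 2: g′(-0.6) = -6; p₂ = -0.6 − 0.04·(-6) = -0.36
Step 3: g′(-0.36) = -3.6; p₃ = -0.36 − 0.04·(-3.6) = -0.216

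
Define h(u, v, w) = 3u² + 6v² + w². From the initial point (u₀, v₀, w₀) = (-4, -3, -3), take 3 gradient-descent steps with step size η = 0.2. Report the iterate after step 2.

(-0.16, -5.88, -1.08)

∇h = (6u, 12v, 2w)
Step 1: at (-4, -3, -3), ∇h = (-24, -36, -6) → (-4, -3, -3) − 0.2·(-24, -36, -6) = (0.8, 4.2, -1.8)
Step 2: at (0.8, 4.2, -1.8), ∇h = (4.8, 50.4, -3.6) → (0.8, 4.2, -1.8) − 0.2·(4.8, 50.4, -3.6) = (-0.16, -5.88, -1.08)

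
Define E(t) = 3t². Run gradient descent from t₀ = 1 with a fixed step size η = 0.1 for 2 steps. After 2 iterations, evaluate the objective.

0.0768

E′(t) = 6t
t₁ = 1 − 0.1·6 = 0.4
t₂ = 0.4 − 0.1·2.4 = 0.16
E(0.16) = 0.0768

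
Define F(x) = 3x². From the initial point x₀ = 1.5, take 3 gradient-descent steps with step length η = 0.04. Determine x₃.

0.658464

F′(x) = 6x
Step 1: F′(1.5) = 9; x₁ = 1.5 − 0.04·9 = 1.14
Step 2: F′(1.14) = 6.84; x₂ = 1.14 − 0.04·6.84 = 0.8664
Step 3: F′(0.8664) = 5.1984; x₃ = 0.8664 − 0.04·5.1984 = 0.658464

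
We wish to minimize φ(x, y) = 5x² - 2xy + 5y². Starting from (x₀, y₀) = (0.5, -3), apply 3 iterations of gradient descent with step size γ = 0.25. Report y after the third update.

15.25

∇φ = (10x - 2y, -2x + 10y)
Step 1: at (0.5, -3), ∇φ = (11, -31) → (0.5, -3) − 0.25·(11, -31) = (-2.25, 4.75)
Step 2: at (-2.25, 4.75), ∇φ = (-32, 52) → (-2.25, 4.75) − 0.25·(-32, 52) = (5.75, -8.25)
Step 3: at (5.75, -8.25), ∇φ = (74, -94) → (5.75, -8.25) − 0.25·(74, -94) = (-12.75, 15.25)
y = 15.25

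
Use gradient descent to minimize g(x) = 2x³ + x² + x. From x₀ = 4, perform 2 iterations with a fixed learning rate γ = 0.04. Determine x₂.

-0.2336

g′(x) = 6x² + 2x + 1
x₁ = 4 − 0.04·105 = -0.2
x₂ = -0.2 − 0.04·0.84 = -0.2336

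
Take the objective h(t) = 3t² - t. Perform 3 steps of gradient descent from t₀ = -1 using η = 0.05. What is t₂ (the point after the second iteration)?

h′(t) = 6t - 1
t₁ = -1 − 0.05·(-7) = -0.65
t₂ = -0.65 − 0.05·(-4.9) = -0.405

-0.405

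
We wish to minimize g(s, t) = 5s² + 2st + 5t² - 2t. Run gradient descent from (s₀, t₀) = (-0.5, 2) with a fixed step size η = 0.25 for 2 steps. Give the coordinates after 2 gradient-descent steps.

(1.5, 4)

∇g = (10s + 2t, 2s + 10t - 2)
Step 1: at (-0.5, 2), ∇g = (-1, 17) → (-0.5, 2) − 0.25·(-1, 17) = (-0.25, -2.25)
Step 2: at (-0.25, -2.25), ∇g = (-7, -25) → (-0.25, -2.25) − 0.25·(-7, -25) = (1.5, 4)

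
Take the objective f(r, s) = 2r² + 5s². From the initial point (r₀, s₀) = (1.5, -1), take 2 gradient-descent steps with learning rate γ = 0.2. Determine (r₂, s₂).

(0.06, -1)

∇f = (4r, 10s)
(r₁, s₁) = (1.5, -1) − 0.2·(6, -10) = (0.3, 1)
(r₂, s₂) = (0.3, 1) − 0.2·(1.2, 10) = (0.06, -1)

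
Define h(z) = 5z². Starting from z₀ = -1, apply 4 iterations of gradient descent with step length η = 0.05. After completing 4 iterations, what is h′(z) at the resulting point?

h′(z) = 10z
z₁ = -1 − 0.05·(-10) = -0.5
z₂ = -0.5 − 0.05·(-5) = -0.25
z₃ = -0.25 − 0.05·(-2.5) = -0.125
z₄ = -0.125 − 0.05·(-1.25) = -0.0625
h′(z) at (-0.0625) = -0.625

-0.625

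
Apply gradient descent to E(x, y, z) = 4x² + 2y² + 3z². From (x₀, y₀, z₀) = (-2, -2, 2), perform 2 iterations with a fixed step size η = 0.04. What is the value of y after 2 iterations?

-1.4112

∇E = (8x, 4y, 6z)
Step 1: at (-2, -2, 2), ∇E = (-16, -8, 12) → (-2, -2, 2) − 0.04·(-16, -8, 12) = (-1.36, -1.68, 1.52)
Step 2: at (-1.36, -1.68, 1.52), ∇E = (-10.88, -6.72, 9.12) → (-1.36, -1.68, 1.52) − 0.04·(-10.88, -6.72, 9.12) = (-0.9248, -1.4112, 1.1552)
y = -1.4112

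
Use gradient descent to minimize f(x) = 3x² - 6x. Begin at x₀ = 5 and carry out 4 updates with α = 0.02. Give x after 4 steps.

f′(x) = 6x - 6
x₁ = 5 − 0.02·24 = 4.52
x₂ = 4.52 − 0.02·21.12 = 4.0976
x₃ = 4.0976 − 0.02·18.5856 = 3.725888
x₄ = 3.725888 − 0.02·16.355328 = 3.39878144

3.39878144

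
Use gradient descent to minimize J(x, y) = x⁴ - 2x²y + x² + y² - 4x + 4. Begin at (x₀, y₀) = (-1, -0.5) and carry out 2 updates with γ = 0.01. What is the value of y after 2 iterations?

-0.445112

∇J = (4x³ - 4xy + 2x - 4, -2x² + 2y)
(x₁, y₁) = (-1, -0.5) − 0.01·(-12, -3) = (-0.88, -0.47)
(x₂, y₂) = (-0.88, -0.47) − 0.01·(-10.140288, -2.4888) = (-0.77859712, -0.445112)
y = -0.445112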